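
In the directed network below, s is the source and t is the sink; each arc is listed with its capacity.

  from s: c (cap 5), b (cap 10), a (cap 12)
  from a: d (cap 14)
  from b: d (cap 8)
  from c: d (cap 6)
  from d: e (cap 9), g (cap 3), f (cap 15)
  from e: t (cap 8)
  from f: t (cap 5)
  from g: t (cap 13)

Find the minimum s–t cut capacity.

16

Augment s→a→d→e→t: bottleneck 8, flow now 8.
Augment s→a→d→f→t: bottleneck 4, flow now 12.
Augment s→b→d→f→t: bottleneck 1, flow now 13.
Augment s→b→d→g→t: bottleneck 3, flow now 16.
No augmenting path remains; maximum flow = 16.
By max-flow min-cut, the minimum cut capacity equals the max flow.
In the residual graph, reachable from s: {s, a, b, c, d, e, f}.
Min-cut edges: d→g (3), e→t (8), f→t (5); capacity 3 + 8 + 5 = 16.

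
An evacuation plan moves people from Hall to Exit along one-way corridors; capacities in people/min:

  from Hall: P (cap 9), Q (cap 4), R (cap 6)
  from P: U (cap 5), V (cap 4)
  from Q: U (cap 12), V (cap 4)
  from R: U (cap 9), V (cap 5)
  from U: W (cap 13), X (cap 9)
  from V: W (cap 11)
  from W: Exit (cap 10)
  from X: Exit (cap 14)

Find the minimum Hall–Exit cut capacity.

19

Augment Hall→P→U→W→Exit: bottleneck 5, flow now 5.
Augment Hall→P→V→W→Exit: bottleneck 4, flow now 9.
Augment Hall→Q→U→W→Exit: bottleneck 1, flow now 10.
Augment Hall→Q→U→X→Exit: bottleneck 3, flow now 13.
Augment Hall→R→U→X→Exit: bottleneck 6, flow now 19.
No augmenting path remains; maximum flow = 19.
By max-flow min-cut, the minimum cut capacity equals the max flow.
In the residual graph, reachable from Hall: {Hall}.
Min-cut edges: Hall→P (9), Hall→Q (4), Hall→R (6); capacity 9 + 4 + 6 = 19.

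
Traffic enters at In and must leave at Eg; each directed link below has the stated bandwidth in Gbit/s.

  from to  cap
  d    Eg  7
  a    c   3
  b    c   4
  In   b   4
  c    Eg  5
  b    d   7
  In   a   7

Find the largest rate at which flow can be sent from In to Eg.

Augment In→a→c→Eg: bottleneck 3, flow now 3.
Augment In→b→c→Eg: bottleneck 2, flow now 5.
Augment In→b→d→Eg: bottleneck 2, flow now 7.
No augmenting path remains; maximum flow = 7.
In the residual graph, reachable from In: {In, a}.
Min-cut edges: In→b (4), a→c (3); capacity 4 + 3 = 7.
This cut is saturated, so no flow can exceed 7.

7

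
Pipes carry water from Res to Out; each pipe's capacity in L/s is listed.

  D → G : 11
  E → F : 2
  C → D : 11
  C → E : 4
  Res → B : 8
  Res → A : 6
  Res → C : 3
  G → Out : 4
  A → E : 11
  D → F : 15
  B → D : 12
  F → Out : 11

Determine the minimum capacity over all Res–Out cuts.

Augment Res→A→E→F→Out: bottleneck 2, flow now 2.
Augment Res→B→D→F→Out: bottleneck 8, flow now 10.
Augment Res→C→D→F→Out: bottleneck 1, flow now 11.
Augment Res→C→D→G→Out: bottleneck 2, flow now 13.
No augmenting path remains; maximum flow = 13.
By max-flow min-cut, the minimum cut capacity equals the max flow.
In the residual graph, reachable from Res: {Res, A, E}.
Min-cut edges: Res→B (8), Res→C (3), E→F (2); capacity 8 + 3 + 2 = 13.

13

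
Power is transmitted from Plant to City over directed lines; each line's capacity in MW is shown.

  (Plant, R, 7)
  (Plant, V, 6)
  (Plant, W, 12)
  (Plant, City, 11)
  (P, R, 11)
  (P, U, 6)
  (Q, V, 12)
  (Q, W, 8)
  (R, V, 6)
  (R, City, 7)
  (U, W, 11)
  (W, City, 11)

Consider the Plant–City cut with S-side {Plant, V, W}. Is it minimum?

Yes — it is a minimum cut (capacity 29).

Given cut capacity: 7 + 11 + 11 = 29.
Augment Plant→City: bottleneck 11, flow now 11.
Augment Plant→R→City: bottleneck 7, flow now 18.
Augment Plant→W→City: bottleneck 11, flow now 29.
No augmenting path remains; maximum flow = 29.
Cut capacity 29 equals the max flow, so it is a minimum cut.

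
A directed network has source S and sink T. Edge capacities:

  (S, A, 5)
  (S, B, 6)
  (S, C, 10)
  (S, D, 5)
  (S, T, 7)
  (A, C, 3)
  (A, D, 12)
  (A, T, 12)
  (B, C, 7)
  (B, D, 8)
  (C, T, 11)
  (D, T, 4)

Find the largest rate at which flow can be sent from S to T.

Augment S→T: bottleneck 7, flow now 7.
Augment S→A→T: bottleneck 5, flow now 12.
Augment S→C→T: bottleneck 10, flow now 22.
Augment S→D→T: bottleneck 4, flow now 26.
Augment S→B→C→T: bottleneck 1, flow now 27.
No augmenting path remains; maximum flow = 27.
In the residual graph, reachable from S: {S, B, C, D}.
Min-cut edges: S→A (5), S→T (7), C→T (11), D→T (4); capacity 5 + 7 + 11 + 4 = 27.
This cut is saturated, so no flow can exceed 27.

27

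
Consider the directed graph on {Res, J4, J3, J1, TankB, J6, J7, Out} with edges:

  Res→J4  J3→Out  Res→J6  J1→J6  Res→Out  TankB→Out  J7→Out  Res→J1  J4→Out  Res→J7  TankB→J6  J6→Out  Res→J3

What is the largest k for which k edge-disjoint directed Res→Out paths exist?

5

Assign every edge capacity 1; by Menger, the answer equals the max flow.
Path Res→Out (+1); total 1.
Path Res→J4→Out (+1); total 2.
Path Res→J3→Out (+1); total 3.
Path Res→J6→Out (+1); total 4.
Path Res→J7→Out (+1); total 5.
No residual Res→Out path; max flow = 5.
Certifying cut of size 5: {J6→Out, Res→J3, Res→J4, Res→J7, Res→Out}.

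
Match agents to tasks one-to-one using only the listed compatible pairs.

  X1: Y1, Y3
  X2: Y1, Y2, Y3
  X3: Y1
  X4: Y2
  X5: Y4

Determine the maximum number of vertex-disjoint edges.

4

Unit-capacity flow: source→left, listed edges, right→sink; max matching = max flow.
Augmenting path X1→Y1 (+1); matched 1.
Augmenting path X2→Y2 (+1); matched 2.
Augmenting path X5→Y4 (+1); matched 3.
Augmenting path X3→Y1→X1→Y3 (+1); matched 4.
No augmenting path remains; maximum matching = 4.
König certificate: {X5, Y1, Y2, Y3} is a vertex cover of size 4 (every listed pair touches it), so no matching can be larger.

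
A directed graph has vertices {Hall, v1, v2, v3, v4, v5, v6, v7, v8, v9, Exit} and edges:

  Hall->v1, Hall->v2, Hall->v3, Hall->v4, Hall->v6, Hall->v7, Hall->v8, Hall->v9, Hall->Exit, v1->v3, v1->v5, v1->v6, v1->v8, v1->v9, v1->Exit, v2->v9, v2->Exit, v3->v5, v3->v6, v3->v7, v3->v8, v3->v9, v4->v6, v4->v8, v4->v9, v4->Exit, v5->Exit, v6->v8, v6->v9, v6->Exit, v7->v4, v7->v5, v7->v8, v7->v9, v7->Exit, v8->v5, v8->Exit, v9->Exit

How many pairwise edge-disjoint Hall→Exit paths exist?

9

Assign every edge capacity 1; by Menger, the answer equals the max flow.
Path Hall→Exit (+1); total 1.
Path Hall→v1→Exit (+1); total 2.
Path Hall→v2→Exit (+1); total 3.
Path Hall→v4→Exit (+1); total 4.
Path Hall→v6→Exit (+1); total 5.
Path Hall→v7→Exit (+1); total 6.
Path Hall→v8→Exit (+1); total 7.
Path Hall→v9→Exit (+1); total 8.
Path Hall→v3→v5→Exit (+1); total 9.
No residual Hall→Exit path; max flow = 9.
Certifying cut of size 9: {Hall→Exit, Hall→v1, Hall→v2, Hall→v3, Hall→v4, Hall→v6, Hall→v7, Hall→v8, Hall→v9}.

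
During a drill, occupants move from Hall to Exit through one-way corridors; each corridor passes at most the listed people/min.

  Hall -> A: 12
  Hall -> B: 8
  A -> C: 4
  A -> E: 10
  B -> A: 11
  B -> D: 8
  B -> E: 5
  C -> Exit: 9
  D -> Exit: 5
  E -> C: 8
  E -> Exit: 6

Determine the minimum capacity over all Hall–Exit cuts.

20

Augment Hall→A→C→Exit: bottleneck 4, flow now 4.
Augment Hall→A→E→Exit: bottleneck 6, flow now 10.
Augment Hall→B→D→Exit: bottleneck 5, flow now 15.
Augment Hall→A→E→C→Exit: bottleneck 2, flow now 17.
Augment Hall→B→E→C→Exit: bottleneck 3, flow now 20.
No augmenting path remains; maximum flow = 20.
By max-flow min-cut, the minimum cut capacity equals the max flow.
In the residual graph, reachable from Hall: {Hall}.
Min-cut edges: Hall→A (12), Hall→B (8); capacity 12 + 8 = 20.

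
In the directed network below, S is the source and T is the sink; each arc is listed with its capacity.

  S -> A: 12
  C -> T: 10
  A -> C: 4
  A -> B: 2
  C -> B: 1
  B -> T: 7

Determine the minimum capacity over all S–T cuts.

Augment S→A→B→T: bottleneck 2, flow now 2.
Augment S→A→C→T: bottleneck 4, flow now 6.
No augmenting path remains; maximum flow = 6.
By max-flow min-cut, the minimum cut capacity equals the max flow.
In the residual graph, reachable from S: {S, A}.
Min-cut edges: A→B (2), A→C (4); capacity 2 + 4 = 6.

6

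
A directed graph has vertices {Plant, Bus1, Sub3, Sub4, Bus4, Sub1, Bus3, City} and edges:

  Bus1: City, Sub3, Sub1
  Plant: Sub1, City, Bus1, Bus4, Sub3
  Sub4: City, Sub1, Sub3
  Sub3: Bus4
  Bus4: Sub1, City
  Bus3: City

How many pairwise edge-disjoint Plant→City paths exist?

3

Assign every edge capacity 1; by Menger, the answer equals the max flow.
Path Plant→City (+1); total 1.
Path Plant→Bus1→City (+1); total 2.
Path Plant→Bus4→City (+1); total 3.
No residual Plant→City path; max flow = 3.
Certifying cut of size 3: {Bus4→City, Plant→Bus1, Plant→City}.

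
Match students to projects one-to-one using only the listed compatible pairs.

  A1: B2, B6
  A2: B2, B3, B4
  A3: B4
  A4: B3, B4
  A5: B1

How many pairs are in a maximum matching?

Unit-capacity flow: source→left, listed edges, right→sink; max matching = max flow.
Augmenting path A1→B2 (+1); matched 1.
Augmenting path A2→B3 (+1); matched 2.
Augmenting path A3→B4 (+1); matched 3.
Augmenting path A5→B1 (+1); matched 4.
Augmenting path A4→B3→A2→B2→A1→B6 (+1); matched 5.
No augmenting path remains; maximum matching = 5.
König certificate: {A1, A2, A3, A4, A5} is a vertex cover of size 5 (every listed pair touches it), so no matching can be larger.

5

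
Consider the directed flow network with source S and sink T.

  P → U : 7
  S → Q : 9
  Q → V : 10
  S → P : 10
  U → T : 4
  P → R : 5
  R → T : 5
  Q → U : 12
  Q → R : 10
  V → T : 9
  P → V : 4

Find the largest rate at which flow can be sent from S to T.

18

Augment S→P→R→T: bottleneck 5, flow now 5.
Augment S→P→U→T: bottleneck 4, flow now 9.
Augment S→P→V→T: bottleneck 1, flow now 10.
Augment S→Q→V→T: bottleneck 8, flow now 18.
No augmenting path remains; maximum flow = 18.
In the residual graph, reachable from S: {S, P, Q, R, U, V}.
Min-cut edges: R→T (5), U→T (4), V→T (9); capacity 5 + 4 + 9 = 18.
This cut is saturated, so no flow can exceed 18.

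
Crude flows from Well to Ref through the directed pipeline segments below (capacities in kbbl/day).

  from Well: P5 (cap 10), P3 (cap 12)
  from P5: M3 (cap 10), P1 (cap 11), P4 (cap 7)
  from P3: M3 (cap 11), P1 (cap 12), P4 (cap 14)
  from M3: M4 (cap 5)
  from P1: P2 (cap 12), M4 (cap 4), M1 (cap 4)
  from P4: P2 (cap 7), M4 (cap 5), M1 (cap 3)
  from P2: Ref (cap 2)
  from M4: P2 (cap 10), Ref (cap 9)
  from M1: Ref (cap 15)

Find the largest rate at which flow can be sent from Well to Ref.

Augment Well→P5→M3→M4→Ref: bottleneck 5, flow now 5.
Augment Well→P5→P1→P2→Ref: bottleneck 2, flow now 7.
Augment Well→P5→P1→M4→Ref: bottleneck 3, flow now 10.
Augment Well→P3→P1→M4→Ref: bottleneck 1, flow now 11.
Augment Well→P3→P1→M1→Ref: bottleneck 4, flow now 15.
Augment Well→P3→P4→M1→Ref: bottleneck 3, flow now 18.
No augmenting path remains; maximum flow = 18.
In the residual graph, reachable from Well: {Well, P5, P3, M3, P1, P4, P2, M4}.
Min-cut edges: P1→M1 (4), P4→M1 (3), P2→Ref (2), M4→Ref (9); capacity 4 + 3 + 2 + 9 = 18.
This cut is saturated, so no flow can exceed 18.

18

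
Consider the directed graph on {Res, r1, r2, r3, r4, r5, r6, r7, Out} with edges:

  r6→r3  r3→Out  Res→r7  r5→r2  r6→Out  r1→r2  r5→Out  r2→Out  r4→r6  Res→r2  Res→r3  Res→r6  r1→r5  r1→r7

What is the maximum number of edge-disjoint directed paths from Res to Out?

3

Assign every edge capacity 1; by Menger, the answer equals the max flow.
Path Res→r2→Out (+1); total 1.
Path Res→r3→Out (+1); total 2.
Path Res→r6→Out (+1); total 3.
No residual Res→Out path; max flow = 3.
Certifying cut of size 3: {Res→r2, Res→r3, Res→r6}.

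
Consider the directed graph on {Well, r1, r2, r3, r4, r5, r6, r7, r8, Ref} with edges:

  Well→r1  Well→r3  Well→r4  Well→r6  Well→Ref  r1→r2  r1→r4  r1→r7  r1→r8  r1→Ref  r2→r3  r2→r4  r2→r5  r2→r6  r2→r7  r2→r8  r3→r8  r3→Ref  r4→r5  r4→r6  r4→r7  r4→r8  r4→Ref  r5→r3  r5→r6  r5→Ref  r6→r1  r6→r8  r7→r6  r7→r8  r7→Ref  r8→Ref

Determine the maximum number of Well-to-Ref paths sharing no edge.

Assign every edge capacity 1; by Menger, the answer equals the max flow.
Path Well→Ref (+1); total 1.
Path Well→r1→Ref (+1); total 2.
Path Well→r3→Ref (+1); total 3.
Path Well→r4→Ref (+1); total 4.
Path Well→r6→r8→Ref (+1); total 5.
No residual Well→Ref path; max flow = 5.
Certifying cut of size 5: {Well→Ref, Well→r1, Well→r3, Well→r4, Well→r6}.

5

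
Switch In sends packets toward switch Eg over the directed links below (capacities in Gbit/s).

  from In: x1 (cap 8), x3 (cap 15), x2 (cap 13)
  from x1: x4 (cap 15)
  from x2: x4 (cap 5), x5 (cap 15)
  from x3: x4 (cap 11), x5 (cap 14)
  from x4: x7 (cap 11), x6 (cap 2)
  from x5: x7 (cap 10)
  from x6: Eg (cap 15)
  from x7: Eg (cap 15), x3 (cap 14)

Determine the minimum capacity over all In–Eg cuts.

Augment In→x1→x4→x6→Eg: bottleneck 2, flow now 2.
Augment In→x1→x4→x7→Eg: bottleneck 6, flow now 8.
Augment In→x2→x4→x7→Eg: bottleneck 5, flow now 13.
Augment In→x2→x5→x7→Eg: bottleneck 4, flow now 17.
No augmenting path remains; maximum flow = 17.
By max-flow min-cut, the minimum cut capacity equals the max flow.
In the residual graph, reachable from In: {In, x1, x2, x3, x4, x5, x7}.
Min-cut edges: x4→x6 (2), x7→Eg (15); capacity 2 + 15 = 17.

17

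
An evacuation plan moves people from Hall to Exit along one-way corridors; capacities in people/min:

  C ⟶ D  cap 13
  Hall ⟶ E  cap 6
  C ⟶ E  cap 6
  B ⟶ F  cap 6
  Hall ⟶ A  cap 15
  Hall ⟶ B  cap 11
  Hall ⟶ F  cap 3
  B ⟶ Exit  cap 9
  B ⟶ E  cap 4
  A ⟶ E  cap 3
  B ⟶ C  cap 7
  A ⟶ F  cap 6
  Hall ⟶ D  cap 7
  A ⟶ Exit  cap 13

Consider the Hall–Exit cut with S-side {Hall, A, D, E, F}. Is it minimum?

No — its capacity is 24, but the minimum cut has capacity 22.

Given cut capacity: 11 + 13 = 24.
Augment Hall→A→Exit: bottleneck 13, flow now 13.
Augment Hall→B→Exit: bottleneck 9, flow now 22.
No augmenting path remains; maximum flow = 22.
In the residual graph, reachable from Hall: {Hall, A, B, C, D, E, F}.
Min-cut edges: A→Exit (13), B→Exit (9); capacity 13 + 9 = 22.
Cut capacity 24 exceeds the max flow 22, so it is not minimum.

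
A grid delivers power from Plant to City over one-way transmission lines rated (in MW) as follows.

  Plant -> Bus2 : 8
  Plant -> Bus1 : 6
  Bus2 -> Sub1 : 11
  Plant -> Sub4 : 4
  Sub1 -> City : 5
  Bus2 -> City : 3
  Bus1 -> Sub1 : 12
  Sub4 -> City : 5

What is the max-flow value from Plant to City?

12

Augment Plant→Bus2→City: bottleneck 3, flow now 3.
Augment Plant→Sub4→City: bottleneck 4, flow now 7.
Augment Plant→Bus2→Sub1→City: bottleneck 5, flow now 12.
No augmenting path remains; maximum flow = 12.
In the residual graph, reachable from Plant: {Plant, Bus2, Bus1, Sub1}.
Min-cut edges: Plant→Sub4 (4), Bus2→City (3), Sub1→City (5); capacity 4 + 3 + 5 = 12.
This cut is saturated, so no flow can exceed 12.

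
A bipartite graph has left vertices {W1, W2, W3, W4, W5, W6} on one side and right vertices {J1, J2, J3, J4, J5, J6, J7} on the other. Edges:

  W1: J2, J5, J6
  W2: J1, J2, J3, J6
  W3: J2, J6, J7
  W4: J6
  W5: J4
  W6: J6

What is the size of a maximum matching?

5

Unit-capacity flow: source→left, listed edges, right→sink; max matching = max flow.
Augmenting path W1→J2 (+1); matched 1.
Augmenting path W2→J1 (+1); matched 2.
Augmenting path W3→J6 (+1); matched 3.
Augmenting path W5→J4 (+1); matched 4.
Augmenting path W4→J6→W3→J7 (+1); matched 5.
No augmenting path remains; maximum matching = 5.
König certificate: {W1, W2, W3, W5, J6} is a vertex cover of size 5 (every listed pair touches it), so no matching can be larger.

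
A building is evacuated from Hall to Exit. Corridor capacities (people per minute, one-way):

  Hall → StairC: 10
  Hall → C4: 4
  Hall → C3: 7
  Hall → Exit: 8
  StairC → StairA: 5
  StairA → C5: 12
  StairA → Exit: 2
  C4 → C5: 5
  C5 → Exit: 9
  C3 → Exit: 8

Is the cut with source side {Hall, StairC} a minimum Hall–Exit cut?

Yes — it is a minimum cut (capacity 24).

Given cut capacity: 4 + 7 + 8 + 5 = 24.
Augment Hall→Exit: bottleneck 8, flow now 8.
Augment Hall→C3→Exit: bottleneck 7, flow now 15.
Augment Hall→StairC→StairA→Exit: bottleneck 2, flow now 17.
Augment Hall→C4→C5→Exit: bottleneck 4, flow now 21.
Augment Hall→StairC→StairA→C5→Exit: bottleneck 3, flow now 24.
No augmenting path remains; maximum flow = 24.
Cut capacity 24 equals the max flow, so it is a minimum cut.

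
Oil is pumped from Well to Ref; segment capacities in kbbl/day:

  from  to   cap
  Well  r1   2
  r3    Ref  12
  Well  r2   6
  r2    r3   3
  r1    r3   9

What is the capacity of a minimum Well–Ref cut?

Augment Well→r1→r3→Ref: bottleneck 2, flow now 2.
Augment Well→r2→r3→Ref: bottleneck 3, flow now 5.
No augmenting path remains; maximum flow = 5.
By max-flow min-cut, the minimum cut capacity equals the max flow.
In the residual graph, reachable from Well: {Well, r2}.
Min-cut edges: Well→r1 (2), r2→r3 (3); capacity 2 + 3 = 5.

5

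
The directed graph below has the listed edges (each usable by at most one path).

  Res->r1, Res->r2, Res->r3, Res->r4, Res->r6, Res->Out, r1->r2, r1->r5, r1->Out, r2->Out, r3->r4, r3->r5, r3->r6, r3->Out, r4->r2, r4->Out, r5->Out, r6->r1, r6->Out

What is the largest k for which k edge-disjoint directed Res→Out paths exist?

Assign every edge capacity 1; by Menger, the answer equals the max flow.
Path Res→Out (+1); total 1.
Path Res→r1→Out (+1); total 2.
Path Res→r2→Out (+1); total 3.
Path Res→r3→Out (+1); total 4.
Path Res→r4→Out (+1); total 5.
Path Res→r6→Out (+1); total 6.
No residual Res→Out path; max flow = 6.
Certifying cut of size 6: {Res→Out, Res→r1, Res→r2, Res→r3, Res→r4, Res→r6}.

6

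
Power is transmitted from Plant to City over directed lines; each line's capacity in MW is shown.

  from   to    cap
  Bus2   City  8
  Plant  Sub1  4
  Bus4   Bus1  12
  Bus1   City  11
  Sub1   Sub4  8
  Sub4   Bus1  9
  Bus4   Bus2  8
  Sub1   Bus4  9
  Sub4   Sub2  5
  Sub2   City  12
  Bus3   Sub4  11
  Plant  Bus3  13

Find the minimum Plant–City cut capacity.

Augment Plant→Sub1→Sub4→Bus1→City: bottleneck 4, flow now 4.
Augment Plant→Bus3→Sub4→Bus1→City: bottleneck 5, flow now 9.
Augment Plant→Bus3→Sub4→Sub2→City: bottleneck 5, flow now 14.
Augment Plant→Bus3→Sub4→Sub1→Bus4→Bus1→City: bottleneck 1, flow now 15. (uses reverse residual edge)
No augmenting path remains; maximum flow = 15.
By max-flow min-cut, the minimum cut capacity equals the max flow.
In the residual graph, reachable from Plant: {Plant, Bus3}.
Min-cut edges: Plant→Sub1 (4), Bus3→Sub4 (11); capacity 4 + 11 = 15.

15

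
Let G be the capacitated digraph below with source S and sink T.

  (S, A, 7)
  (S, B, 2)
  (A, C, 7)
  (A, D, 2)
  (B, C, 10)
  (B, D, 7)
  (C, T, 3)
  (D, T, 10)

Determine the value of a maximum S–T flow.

7

Augment S→A→C→T: bottleneck 3, flow now 3.
Augment S→A→D→T: bottleneck 2, flow now 5.
Augment S→B→D→T: bottleneck 2, flow now 7.
No augmenting path remains; maximum flow = 7.
In the residual graph, reachable from S: {S, A, C}.
Min-cut edges: S→B (2), A→D (2), C→T (3); capacity 2 + 2 + 3 = 7.
This cut is saturated, so no flow can exceed 7.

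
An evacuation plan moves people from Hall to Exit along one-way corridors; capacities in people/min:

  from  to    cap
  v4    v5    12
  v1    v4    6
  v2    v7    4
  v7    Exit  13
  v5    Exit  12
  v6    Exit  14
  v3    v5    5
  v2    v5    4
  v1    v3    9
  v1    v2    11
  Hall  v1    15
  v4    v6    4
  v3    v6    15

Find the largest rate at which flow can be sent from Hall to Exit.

15

Augment Hall→v1→v2→v5→Exit: bottleneck 4, flow now 4.
Augment Hall→v1→v2→v7→Exit: bottleneck 4, flow now 8.
Augment Hall→v1→v3→v5→Exit: bottleneck 5, flow now 13.
Augment Hall→v1→v3→v6→Exit: bottleneck 2, flow now 15.
No augmenting path remains; maximum flow = 15.
In the residual graph, reachable from Hall: {Hall}.
Min-cut edges: Hall→v1 (15); capacity 15 = 15.
This cut is saturated, so no flow can exceed 15.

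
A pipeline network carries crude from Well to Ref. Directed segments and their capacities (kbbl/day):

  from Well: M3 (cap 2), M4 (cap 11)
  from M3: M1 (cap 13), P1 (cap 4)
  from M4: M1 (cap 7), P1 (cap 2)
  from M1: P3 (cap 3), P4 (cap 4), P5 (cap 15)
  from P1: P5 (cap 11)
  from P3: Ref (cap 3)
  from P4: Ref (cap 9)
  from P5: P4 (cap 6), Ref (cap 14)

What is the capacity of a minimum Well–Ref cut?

11

Augment Well→M3→M1→P3→Ref: bottleneck 2, flow now 2.
Augment Well→M4→M1→P3→Ref: bottleneck 1, flow now 3.
Augment Well→M4→M1→P4→Ref: bottleneck 4, flow now 7.
Augment Well→M4→M1→P5→Ref: bottleneck 2, flow now 9.
Augment Well→M4→P1→P5→Ref: bottleneck 2, flow now 11.
No augmenting path remains; maximum flow = 11.
By max-flow min-cut, the minimum cut capacity equals the max flow.
In the residual graph, reachable from Well: {Well, M4}.
Min-cut edges: Well→M3 (2), M4→M1 (7), M4→P1 (2); capacity 2 + 7 + 2 = 11.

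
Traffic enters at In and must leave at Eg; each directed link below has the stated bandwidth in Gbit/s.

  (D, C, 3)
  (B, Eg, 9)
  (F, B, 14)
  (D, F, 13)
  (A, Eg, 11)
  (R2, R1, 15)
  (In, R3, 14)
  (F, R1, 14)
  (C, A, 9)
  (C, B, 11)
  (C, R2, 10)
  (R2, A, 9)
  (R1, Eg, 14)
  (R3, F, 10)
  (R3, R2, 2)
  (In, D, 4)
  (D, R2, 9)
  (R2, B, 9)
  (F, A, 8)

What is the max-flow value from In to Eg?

Augment In→R3→R2→R1→Eg: bottleneck 2, flow now 2.
Augment In→R3→F→R1→Eg: bottleneck 10, flow now 12.
Augment In→D→R2→R1→Eg: bottleneck 2, flow now 14.
Augment In→D→R2→B→Eg: bottleneck 2, flow now 16.
No augmenting path remains; maximum flow = 16.
In the residual graph, reachable from In: {In, R3}.
Min-cut edges: In→D (4), R3→R2 (2), R3→F (10); capacity 4 + 2 + 10 = 16.
This cut is saturated, so no flow can exceed 16.

16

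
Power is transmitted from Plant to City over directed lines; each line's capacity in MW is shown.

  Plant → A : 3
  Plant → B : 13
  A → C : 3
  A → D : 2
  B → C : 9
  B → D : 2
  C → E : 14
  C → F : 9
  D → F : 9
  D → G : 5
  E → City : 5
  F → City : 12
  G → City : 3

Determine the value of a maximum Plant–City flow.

Augment Plant→A→C→E→City: bottleneck 3, flow now 3.
Augment Plant→B→C→E→City: bottleneck 2, flow now 5.
Augment Plant→B→C→F→City: bottleneck 7, flow now 12.
Augment Plant→B→D→F→City: bottleneck 2, flow now 14.
No augmenting path remains; maximum flow = 14.
In the residual graph, reachable from Plant: {Plant, B}.
Min-cut edges: Plant→A (3), B→C (9), B→D (2); capacity 3 + 9 + 2 = 14.
This cut is saturated, so no flow can exceed 14.

14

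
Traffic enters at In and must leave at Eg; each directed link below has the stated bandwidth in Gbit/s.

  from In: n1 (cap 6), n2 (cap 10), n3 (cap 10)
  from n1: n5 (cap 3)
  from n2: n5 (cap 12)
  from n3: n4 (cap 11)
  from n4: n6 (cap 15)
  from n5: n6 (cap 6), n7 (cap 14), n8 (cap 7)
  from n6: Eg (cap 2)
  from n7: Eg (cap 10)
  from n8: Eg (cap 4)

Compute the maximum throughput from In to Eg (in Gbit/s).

15

Augment In→n1→n5→n6→Eg: bottleneck 2, flow now 2.
Augment In→n1→n5→n7→Eg: bottleneck 1, flow now 3.
Augment In→n2→n5→n7→Eg: bottleneck 9, flow now 12.
Augment In→n2→n5→n8→Eg: bottleneck 1, flow now 13.
Augment In→n3→n4→n6→n5→n8→Eg: bottleneck 2, flow now 15. (uses reverse residual edge)
No augmenting path remains; maximum flow = 15.
In the residual graph, reachable from In: {In, n1, n3, n4, n6}.
Min-cut edges: In→n2 (10), n1→n5 (3), n6→Eg (2); capacity 10 + 3 + 2 = 15.
This cut is saturated, so no flow can exceed 15.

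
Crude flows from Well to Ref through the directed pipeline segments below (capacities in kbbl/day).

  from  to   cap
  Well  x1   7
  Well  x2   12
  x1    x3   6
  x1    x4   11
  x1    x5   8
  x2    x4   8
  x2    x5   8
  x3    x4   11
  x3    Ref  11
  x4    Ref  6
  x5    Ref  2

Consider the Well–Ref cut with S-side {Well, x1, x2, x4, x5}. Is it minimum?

Yes — it is a minimum cut (capacity 14).

Given cut capacity: 6 + 6 + 2 = 14.
Augment Well→x1→x3→Ref: bottleneck 6, flow now 6.
Augment Well→x1→x4→Ref: bottleneck 1, flow now 7.
Augment Well→x2→x4→Ref: bottleneck 5, flow now 12.
Augment Well→x2→x5→Ref: bottleneck 2, flow now 14.
No augmenting path remains; maximum flow = 14.
Cut capacity 14 equals the max flow, so it is a minimum cut.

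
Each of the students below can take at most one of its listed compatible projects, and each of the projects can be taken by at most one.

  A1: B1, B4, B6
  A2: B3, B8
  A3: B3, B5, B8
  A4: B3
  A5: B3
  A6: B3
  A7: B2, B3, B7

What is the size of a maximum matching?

Unit-capacity flow: source→left, listed edges, right→sink; max matching = max flow.
Augmenting path A1→B1 (+1); matched 1.
Augmenting path A2→B3 (+1); matched 2.
Augmenting path A3→B5 (+1); matched 3.
Augmenting path A7→B2 (+1); matched 4.
Augmenting path A4→B3→A2→B8 (+1); matched 5.
No augmenting path remains; maximum matching = 5.
König certificate: {A1, A2, A3, A7, B3} is a vertex cover of size 5 (every listed pair touches it), so no matching can be larger.

5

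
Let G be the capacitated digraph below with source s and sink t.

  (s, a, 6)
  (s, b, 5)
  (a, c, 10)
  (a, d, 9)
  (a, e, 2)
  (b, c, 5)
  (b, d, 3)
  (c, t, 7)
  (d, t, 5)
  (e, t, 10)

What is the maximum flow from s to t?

11

Augment s→a→c→t: bottleneck 6, flow now 6.
Augment s→b→c→t: bottleneck 1, flow now 7.
Augment s→b→d→t: bottleneck 3, flow now 10.
Augment s→b→c→a→d→t: bottleneck 1, flow now 11. (uses reverse residual edge)
No augmenting path remains; maximum flow = 11.
In the residual graph, reachable from s: {s}.
Min-cut edges: s→a (6), s→b (5); capacity 6 + 5 = 11.
This cut is saturated, so no flow can exceed 11.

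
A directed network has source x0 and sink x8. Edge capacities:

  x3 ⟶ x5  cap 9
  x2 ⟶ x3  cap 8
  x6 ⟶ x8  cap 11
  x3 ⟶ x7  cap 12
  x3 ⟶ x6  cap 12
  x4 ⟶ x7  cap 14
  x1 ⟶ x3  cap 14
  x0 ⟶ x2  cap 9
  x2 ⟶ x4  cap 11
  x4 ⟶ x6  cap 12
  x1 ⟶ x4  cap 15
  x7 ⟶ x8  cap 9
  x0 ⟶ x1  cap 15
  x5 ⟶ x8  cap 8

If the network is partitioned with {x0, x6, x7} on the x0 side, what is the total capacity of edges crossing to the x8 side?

44

Edges leaving {x0, x6, x7}: x0→x1 (15), x0→x2 (9), x6→x8 (11), x7→x8 (9).
Cut capacity = 15 + 9 + 11 + 9 = 44.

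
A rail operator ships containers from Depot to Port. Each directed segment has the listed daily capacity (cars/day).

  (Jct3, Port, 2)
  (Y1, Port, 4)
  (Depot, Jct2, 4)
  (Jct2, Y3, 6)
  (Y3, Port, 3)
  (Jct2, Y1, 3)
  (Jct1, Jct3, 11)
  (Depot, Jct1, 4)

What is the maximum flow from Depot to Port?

6

Augment Depot→Jct2→Y3→Port: bottleneck 3, flow now 3.
Augment Depot→Jct2→Y1→Port: bottleneck 1, flow now 4.
Augment Depot→Jct1→Jct3→Port: bottleneck 2, flow now 6.
No augmenting path remains; maximum flow = 6.
In the residual graph, reachable from Depot: {Depot, Jct1, Jct3}.
Min-cut edges: Depot→Jct2 (4), Jct3→Port (2); capacity 4 + 2 = 6.
This cut is saturated, so no flow can exceed 6.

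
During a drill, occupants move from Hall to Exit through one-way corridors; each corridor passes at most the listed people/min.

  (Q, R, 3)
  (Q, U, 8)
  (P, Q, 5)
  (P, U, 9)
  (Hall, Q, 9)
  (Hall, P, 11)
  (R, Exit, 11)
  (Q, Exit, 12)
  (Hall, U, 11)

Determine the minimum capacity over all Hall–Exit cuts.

14

Augment Hall→Q→Exit: bottleneck 9, flow now 9.
Augment Hall→P→Q→Exit: bottleneck 3, flow now 12.
Augment Hall→P→Q→R→Exit: bottleneck 2, flow now 14.
No augmenting path remains; maximum flow = 14.
By max-flow min-cut, the minimum cut capacity equals the max flow.
In the residual graph, reachable from Hall: {Hall, P, U}.
Min-cut edges: Hall→Q (9), P→Q (5); capacity 9 + 5 = 14.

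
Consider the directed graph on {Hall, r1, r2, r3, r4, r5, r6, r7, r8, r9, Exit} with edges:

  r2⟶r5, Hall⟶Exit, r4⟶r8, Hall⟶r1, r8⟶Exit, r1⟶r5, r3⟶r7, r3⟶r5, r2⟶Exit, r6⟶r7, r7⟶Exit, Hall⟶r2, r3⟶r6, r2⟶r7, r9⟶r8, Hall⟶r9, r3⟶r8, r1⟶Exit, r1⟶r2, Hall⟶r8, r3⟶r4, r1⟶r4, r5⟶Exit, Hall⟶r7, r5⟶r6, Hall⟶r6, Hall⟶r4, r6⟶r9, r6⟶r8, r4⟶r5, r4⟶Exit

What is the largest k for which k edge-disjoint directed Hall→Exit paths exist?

6

Assign every edge capacity 1; by Menger, the answer equals the max flow.
Path Hall→Exit (+1); total 1.
Path Hall→r1→Exit (+1); total 2.
Path Hall→r2→Exit (+1); total 3.
Path Hall→r4→Exit (+1); total 4.
Path Hall→r7→Exit (+1); total 5.
Path Hall→r8→Exit (+1); total 6.
No residual Hall→Exit path; max flow = 6.
Certifying cut of size 6: {Hall→Exit, Hall→r1, Hall→r2, Hall→r4, r7→Exit, r8→Exit}.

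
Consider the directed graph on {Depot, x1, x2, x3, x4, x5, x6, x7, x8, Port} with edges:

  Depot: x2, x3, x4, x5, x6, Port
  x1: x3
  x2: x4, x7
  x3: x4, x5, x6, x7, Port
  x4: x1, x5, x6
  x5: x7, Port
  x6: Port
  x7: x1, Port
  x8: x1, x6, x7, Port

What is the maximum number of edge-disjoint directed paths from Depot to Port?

Assign every edge capacity 1; by Menger, the answer equals the max flow.
Path Depot→Port (+1); total 1.
Path Depot→x3→Port (+1); total 2.
Path Depot→x5→Port (+1); total 3.
Path Depot→x6→Port (+1); total 4.
Path Depot→x2→x7→Port (+1); total 5.
No residual Depot→Port path; max flow = 5.
Certifying cut of size 5: {Depot→Port, x3→Port, x5→Port, x6→Port, x7→Port}.

5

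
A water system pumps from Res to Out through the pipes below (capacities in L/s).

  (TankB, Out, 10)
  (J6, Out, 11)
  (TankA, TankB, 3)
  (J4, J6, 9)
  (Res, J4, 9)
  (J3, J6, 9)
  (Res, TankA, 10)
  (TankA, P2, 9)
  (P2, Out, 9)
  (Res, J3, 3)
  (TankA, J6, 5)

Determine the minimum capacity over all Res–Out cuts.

21

Augment Res→TankA→J6→Out: bottleneck 5, flow now 5.
Augment Res→TankA→P2→Out: bottleneck 5, flow now 10.
Augment Res→J4→J6→Out: bottleneck 6, flow now 16.
Augment Res→J4→J6→TankA→P2→Out: bottleneck 3, flow now 19. (uses reverse residual edge)
Augment Res→J3→J6→TankA→P2→Out: bottleneck 1, flow now 20. (uses reverse residual edge)
Augment Res→J3→J6→TankA→TankB→Out: bottleneck 1, flow now 21. (uses reverse residual edge)
No augmenting path remains; maximum flow = 21.
By max-flow min-cut, the minimum cut capacity equals the max flow.
In the residual graph, reachable from Res: {Res, J4, J3, J6}.
Min-cut edges: Res→TankA (10), J6→Out (11); capacity 10 + 11 = 21.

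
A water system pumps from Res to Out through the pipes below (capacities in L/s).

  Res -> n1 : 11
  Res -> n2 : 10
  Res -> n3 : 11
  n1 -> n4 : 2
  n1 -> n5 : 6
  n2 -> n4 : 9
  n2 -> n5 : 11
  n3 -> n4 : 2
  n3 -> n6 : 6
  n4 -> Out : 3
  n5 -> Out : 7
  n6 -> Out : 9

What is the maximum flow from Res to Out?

16

Augment Res→n1→n4→Out: bottleneck 2, flow now 2.
Augment Res→n1→n5→Out: bottleneck 6, flow now 8.
Augment Res→n2→n4→Out: bottleneck 1, flow now 9.
Augment Res→n2→n5→Out: bottleneck 1, flow now 10.
Augment Res→n3→n6→Out: bottleneck 6, flow now 16.
No augmenting path remains; maximum flow = 16.
In the residual graph, reachable from Res: {Res, n1, n2, n3, n4, n5}.
Min-cut edges: n3→n6 (6), n4→Out (3), n5→Out (7); capacity 6 + 3 + 7 = 16.
This cut is saturated, so no flow can exceed 16.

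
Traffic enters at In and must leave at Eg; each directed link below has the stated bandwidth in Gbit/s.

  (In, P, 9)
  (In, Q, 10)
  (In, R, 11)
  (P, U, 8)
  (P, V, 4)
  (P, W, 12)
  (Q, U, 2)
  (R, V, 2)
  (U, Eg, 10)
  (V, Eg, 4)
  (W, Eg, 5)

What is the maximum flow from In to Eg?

Augment In→P→U→Eg: bottleneck 8, flow now 8.
Augment In→P→V→Eg: bottleneck 1, flow now 9.
Augment In→Q→U→Eg: bottleneck 2, flow now 11.
Augment In→R→V→Eg: bottleneck 2, flow now 13.
No augmenting path remains; maximum flow = 13.
In the residual graph, reachable from In: {In, Q, R}.
Min-cut edges: In→P (9), Q→U (2), R→V (2); capacity 9 + 2 + 2 = 13.
This cut is saturated, so no flow can exceed 13.

13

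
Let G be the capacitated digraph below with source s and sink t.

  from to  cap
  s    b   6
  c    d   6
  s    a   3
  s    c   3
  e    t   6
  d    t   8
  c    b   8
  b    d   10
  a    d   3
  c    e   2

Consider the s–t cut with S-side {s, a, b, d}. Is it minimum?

No — its capacity is 11, but the minimum cut has capacity 10.

Given cut capacity: 3 + 8 = 11.
Augment s→a→d→t: bottleneck 3, flow now 3.
Augment s→b→d→t: bottleneck 5, flow now 8.
Augment s→c→e→t: bottleneck 2, flow now 10.
No augmenting path remains; maximum flow = 10.
In the residual graph, reachable from s: {s, a, b, c, d}.
Min-cut edges: c→e (2), d→t (8); capacity 2 + 8 = 10.
Cut capacity 11 exceeds the max flow 10, so it is not minimum.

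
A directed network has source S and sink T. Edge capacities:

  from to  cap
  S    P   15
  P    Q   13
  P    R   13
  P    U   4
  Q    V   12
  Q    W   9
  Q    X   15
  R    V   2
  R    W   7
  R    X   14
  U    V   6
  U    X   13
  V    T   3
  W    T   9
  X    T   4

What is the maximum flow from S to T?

15

Augment S→P→Q→V→T: bottleneck 3, flow now 3.
Augment S→P→Q→W→T: bottleneck 9, flow now 12.
Augment S→P→Q→X→T: bottleneck 1, flow now 13.
Augment S→P→R→X→T: bottleneck 2, flow now 15.
No augmenting path remains; maximum flow = 15.
In the residual graph, reachable from S: {S}.
Min-cut edges: S→P (15); capacity 15 = 15.
This cut is saturated, so no flow can exceed 15.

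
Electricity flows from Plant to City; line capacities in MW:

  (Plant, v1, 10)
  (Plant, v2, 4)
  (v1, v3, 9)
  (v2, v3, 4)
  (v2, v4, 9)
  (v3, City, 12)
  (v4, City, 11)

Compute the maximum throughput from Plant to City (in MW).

13

Augment Plant→v1→v3→City: bottleneck 9, flow now 9.
Augment Plant→v2→v3→City: bottleneck 3, flow now 12.
Augment Plant→v2→v4→City: bottleneck 1, flow now 13.
No augmenting path remains; maximum flow = 13.
In the residual graph, reachable from Plant: {Plant, v1}.
Min-cut edges: Plant→v2 (4), v1→v3 (9); capacity 4 + 9 = 13.
This cut is saturated, so no flow can exceed 13.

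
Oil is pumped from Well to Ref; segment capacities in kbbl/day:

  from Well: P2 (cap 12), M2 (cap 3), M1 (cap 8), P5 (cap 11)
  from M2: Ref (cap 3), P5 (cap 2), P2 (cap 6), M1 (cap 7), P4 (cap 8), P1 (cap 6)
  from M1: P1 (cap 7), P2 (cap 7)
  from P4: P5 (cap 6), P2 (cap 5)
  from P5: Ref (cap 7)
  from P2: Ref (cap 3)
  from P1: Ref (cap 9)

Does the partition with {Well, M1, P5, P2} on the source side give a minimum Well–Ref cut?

Given cut capacity: 3 + 7 + 7 + 3 = 20.
Augment Well→M2→Ref: bottleneck 3, flow now 3.
Augment Well→P5→Ref: bottleneck 7, flow now 10.
Augment Well→P2→Ref: bottleneck 3, flow now 13.
Augment Well→M1→P1→Ref: bottleneck 7, flow now 20.
No augmenting path remains; maximum flow = 20.
Cut capacity 20 equals the max flow, so it is a minimum cut.

Yes — it is a minimum cut (capacity 20).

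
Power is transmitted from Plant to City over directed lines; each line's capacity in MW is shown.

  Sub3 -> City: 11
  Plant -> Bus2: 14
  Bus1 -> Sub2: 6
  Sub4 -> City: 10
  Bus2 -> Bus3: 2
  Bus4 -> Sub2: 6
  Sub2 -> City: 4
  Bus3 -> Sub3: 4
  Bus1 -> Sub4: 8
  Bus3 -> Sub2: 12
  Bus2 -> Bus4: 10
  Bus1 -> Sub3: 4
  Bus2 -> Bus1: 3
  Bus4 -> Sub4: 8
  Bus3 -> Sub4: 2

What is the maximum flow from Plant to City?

14

Augment Plant→Bus2→Bus1→Sub4→City: bottleneck 3, flow now 3.
Augment Plant→Bus2→Bus4→Sub4→City: bottleneck 7, flow now 10.
Augment Plant→Bus2→Bus4→Sub2→City: bottleneck 3, flow now 13.
Augment Plant→Bus2→Bus3→Sub3→City: bottleneck 1, flow now 14.
No augmenting path remains; maximum flow = 14.
In the residual graph, reachable from Plant: {Plant}.
Min-cut edges: Plant→Bus2 (14); capacity 14 = 14.
This cut is saturated, so no flow can exceed 14.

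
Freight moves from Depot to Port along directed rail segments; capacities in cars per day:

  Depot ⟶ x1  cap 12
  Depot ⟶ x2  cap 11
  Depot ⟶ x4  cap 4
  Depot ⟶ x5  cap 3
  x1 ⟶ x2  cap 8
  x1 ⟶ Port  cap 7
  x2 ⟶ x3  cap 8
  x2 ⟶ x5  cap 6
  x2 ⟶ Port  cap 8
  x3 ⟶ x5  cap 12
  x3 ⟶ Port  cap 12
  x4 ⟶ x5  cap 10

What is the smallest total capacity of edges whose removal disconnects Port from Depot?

Augment Depot→x1→Port: bottleneck 7, flow now 7.
Augment Depot→x2→Port: bottleneck 8, flow now 15.
Augment Depot→x2→x3→Port: bottleneck 3, flow now 18.
Augment Depot→x1→x2→x3→Port: bottleneck 5, flow now 23.
No augmenting path remains; maximum flow = 23.
By max-flow min-cut, the minimum cut capacity equals the max flow.
In the residual graph, reachable from Depot: {Depot, x4, x5}.
Min-cut edges: Depot→x1 (12), Depot→x2 (11); capacity 12 + 11 = 23.

23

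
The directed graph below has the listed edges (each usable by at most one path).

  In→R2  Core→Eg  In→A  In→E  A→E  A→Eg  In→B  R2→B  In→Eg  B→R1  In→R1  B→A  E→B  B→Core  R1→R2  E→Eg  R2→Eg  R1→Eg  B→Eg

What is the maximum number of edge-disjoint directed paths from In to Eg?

Assign every edge capacity 1; by Menger, the answer equals the max flow.
Path In→Eg (+1); total 1.
Path In→R2→Eg (+1); total 2.
Path In→A→Eg (+1); total 3.
Path In→E→Eg (+1); total 4.
Path In→B→Eg (+1); total 5.
Path In→R1→Eg (+1); total 6.
No residual In→Eg path; max flow = 6.
Certifying cut of size 6: {In→A, In→B, In→E, In→Eg, In→R1, In→R2}.

6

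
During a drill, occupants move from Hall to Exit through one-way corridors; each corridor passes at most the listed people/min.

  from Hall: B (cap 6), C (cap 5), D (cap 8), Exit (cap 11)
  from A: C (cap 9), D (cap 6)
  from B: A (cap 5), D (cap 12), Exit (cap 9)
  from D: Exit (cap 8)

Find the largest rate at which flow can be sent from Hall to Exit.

Augment Hall→Exit: bottleneck 11, flow now 11.
Augment Hall→B→Exit: bottleneck 6, flow now 17.
Augment Hall→D→Exit: bottleneck 8, flow now 25.
No augmenting path remains; maximum flow = 25.
In the residual graph, reachable from Hall: {Hall, C}.
Min-cut edges: Hall→B (6), Hall→D (8), Hall→Exit (11); capacity 6 + 8 + 11 = 25.
This cut is saturated, so no flow can exceed 25.

25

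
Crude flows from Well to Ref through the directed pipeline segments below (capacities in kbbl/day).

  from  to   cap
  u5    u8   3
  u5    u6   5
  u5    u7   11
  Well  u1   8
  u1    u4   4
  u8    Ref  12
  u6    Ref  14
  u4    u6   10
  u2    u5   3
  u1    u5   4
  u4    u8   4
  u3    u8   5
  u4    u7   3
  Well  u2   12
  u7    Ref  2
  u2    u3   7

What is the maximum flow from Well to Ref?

16

Augment Well→u1→u4→u6→Ref: bottleneck 4, flow now 4.
Augment Well→u1→u5→u6→Ref: bottleneck 4, flow now 8.
Augment Well→u2→u3→u8→Ref: bottleneck 5, flow now 13.
Augment Well→u2→u5→u6→Ref: bottleneck 1, flow now 14.
Augment Well→u2→u5→u7→Ref: bottleneck 2, flow now 16.
No augmenting path remains; maximum flow = 16.
In the residual graph, reachable from Well: {Well, u2, u3}.
Min-cut edges: Well→u1 (8), u2→u5 (3), u3→u8 (5); capacity 8 + 3 + 5 = 16.
This cut is saturated, so no flow can exceed 16.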